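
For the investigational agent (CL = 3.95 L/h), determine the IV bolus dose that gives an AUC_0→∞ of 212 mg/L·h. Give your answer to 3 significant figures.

Dose_iv = CL × AUC_0→∞
     = 3.95 × 212 = 837.4 mg

Dose = 837 mg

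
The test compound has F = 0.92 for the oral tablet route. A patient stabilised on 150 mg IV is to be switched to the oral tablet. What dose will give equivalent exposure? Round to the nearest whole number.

D_oral = 163 mg

For equal systemic exposure: F × D_ev = D_iv
D_ev = D_iv / F = 150 / 0.92 = 163.043 mg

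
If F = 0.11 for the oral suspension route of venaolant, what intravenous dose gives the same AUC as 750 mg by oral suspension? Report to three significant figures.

D_iv = 82.5 mg

Systemic exposure from an extravascular dose = F × D_ev, so the equivalent IV dose is F × D_ev.
D_iv = F × D_ev = 0.11 × 750 = 82.5 mg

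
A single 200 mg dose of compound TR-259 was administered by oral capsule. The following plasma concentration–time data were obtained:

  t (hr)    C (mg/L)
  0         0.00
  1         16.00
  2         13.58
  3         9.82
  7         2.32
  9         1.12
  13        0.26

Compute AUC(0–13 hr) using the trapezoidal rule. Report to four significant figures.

AUC = 64.97 mg/L·hr

Trapezoidal AUC_0→13:
  [0→1]: (0.00+16.00)/2 × 1 = 8.0
  [1→2]: (16.00+13.58)/2 × 1 = 14.79
  [2→3]: (13.58+9.82)/2 × 1 = 11.7
  [3→7]: (9.82+2.32)/2 × 4 = 24.28
  [7→9]: (2.32+1.12)/2 × 2 = 3.44
  [9→13]: (1.12+0.26)/2 × 4 = 2.76
  Sum = 64.97 mg/L·hr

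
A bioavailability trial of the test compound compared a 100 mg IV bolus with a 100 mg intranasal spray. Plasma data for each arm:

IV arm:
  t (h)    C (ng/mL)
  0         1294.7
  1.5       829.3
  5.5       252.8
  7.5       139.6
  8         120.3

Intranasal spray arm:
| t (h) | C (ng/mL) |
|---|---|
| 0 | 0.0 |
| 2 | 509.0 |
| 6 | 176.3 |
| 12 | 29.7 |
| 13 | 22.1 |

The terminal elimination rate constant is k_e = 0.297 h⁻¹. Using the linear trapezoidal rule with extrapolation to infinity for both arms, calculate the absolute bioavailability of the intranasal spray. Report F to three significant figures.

Trapezoidal AUC_0→8 (IV):
  [0→1.5]: (1294.7+829.3)/2 × 1.5 = 1593.0
  [1.5→5.5]: (829.3+252.8)/2 × 4 = 2164.2
  [5.5→7.5]: (252.8+139.6)/2 × 2 = 392.4
  [7.5→8]: (139.6+120.3)/2 × 0.5 = 64.975
  Sum = 4214.575 ng/mL·h
IV tail: 120.3/0.297 = 405.051; AUC_iv,0→∞ = 4214.575 + 405.051 = 4619.626 ng/mL·h
Trapezoidal AUC_0→13 (intranasal spray):
  [0→2]: (0.0+509.0)/2 × 2 = 509.0
  [2→6]: (509.0+176.3)/2 × 4 = 1370.6
  [6→12]: (176.3+29.7)/2 × 6 = 618.0
  [12→13]: (29.7+22.1)/2 × 1 = 25.9
  Sum = 2523.5 ng/mL·h
intranasal spray tail: 22.1/0.297 = 74.411; AUC_ev,0→∞ = 2523.5 + 74.411 = 2597.911 ng/mL·h
F = (AUC_ev/D_ev)/(AUC_iv/D_iv) = (2597.911/100)/(4619.626/100) = 25.97911/46.19626 = 0.5624

F = 0.562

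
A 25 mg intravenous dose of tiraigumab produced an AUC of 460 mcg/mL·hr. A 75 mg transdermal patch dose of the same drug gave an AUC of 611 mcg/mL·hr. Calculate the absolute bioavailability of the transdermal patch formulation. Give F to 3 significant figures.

F = 0.443

F = (AUC_ev / D_ev) / (AUC_iv / D_iv)
  = (611/75) / (460/25)
  = 8.14667 / 18.4 = 0.4428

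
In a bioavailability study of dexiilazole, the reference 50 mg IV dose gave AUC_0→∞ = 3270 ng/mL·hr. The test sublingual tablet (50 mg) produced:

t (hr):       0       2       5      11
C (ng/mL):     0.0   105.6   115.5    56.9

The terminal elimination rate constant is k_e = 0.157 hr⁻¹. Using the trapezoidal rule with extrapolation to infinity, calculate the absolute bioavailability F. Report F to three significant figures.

F = 0.403

Trapezoidal AUC_0→11 (sublingual tablet):
  [0→2]: (0.0+105.6)/2 × 2 = 105.6
  [2→5]: (105.6+115.5)/2 × 3 = 331.65
  [5→11]: (115.5+56.9)/2 × 6 = 517.2
  Sum = 954.45 ng/mL·hr
Tail: C_last/k_e = 56.9/0.157 = 362.420
AUC_0→∞ (sublingual tablet) = 954.45 + 362.420 = 1316.87 ng/mL·hr
F = (AUC_ev/D_ev)/(AUC_iv/D_iv) = (1316.87/50)/(3270/50) = 26.3374/65.4 = 0.4027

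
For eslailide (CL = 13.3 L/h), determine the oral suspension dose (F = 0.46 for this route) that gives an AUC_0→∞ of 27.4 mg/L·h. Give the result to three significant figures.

Dose = CL × AUC_0→∞ / F
     = 13.3 × 27.4 / 0.46 = 792.217 mg

Dose = 792 mg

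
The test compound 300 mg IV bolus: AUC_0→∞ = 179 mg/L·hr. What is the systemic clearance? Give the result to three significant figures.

CL = 1.68 L/hr

CL = Dose_iv / AUC_0→∞
   = 300 / 179 = 1.67598 L/hr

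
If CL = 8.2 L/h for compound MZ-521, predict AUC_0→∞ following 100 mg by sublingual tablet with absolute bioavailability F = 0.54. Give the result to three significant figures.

AUC_0→∞ = F × Dose / CL
        = 0.54 × 100 / 8.2 = 6.58537 mg/L·h

AUC = 6.59 mg/L·h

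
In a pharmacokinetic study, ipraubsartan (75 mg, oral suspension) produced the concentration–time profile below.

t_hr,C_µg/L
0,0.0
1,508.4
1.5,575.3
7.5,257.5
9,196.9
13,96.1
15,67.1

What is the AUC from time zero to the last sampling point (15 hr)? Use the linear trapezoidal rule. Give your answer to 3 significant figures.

AUC = 4110 µg/L·hr

Trapezoidal AUC_0→15:
  [0→1]: (0.0+508.4)/2 × 1 = 254.2
  [1→1.5]: (508.4+575.3)/2 × 0.5 = 270.925
  [1.5→7.5]: (575.3+257.5)/2 × 6 = 2498.4
  [7.5→9]: (257.5+196.9)/2 × 1.5 = 340.8
  [9→13]: (196.9+96.1)/2 × 4 = 586.0
  [13→15]: (96.1+67.1)/2 × 2 = 163.2
  Sum = 4113.525 µg/L·hr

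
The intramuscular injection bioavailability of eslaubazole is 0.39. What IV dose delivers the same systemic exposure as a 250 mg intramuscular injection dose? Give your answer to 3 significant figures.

D_iv = 97.5 mg

Systemic exposure from an extravascular dose = F × D_ev, so the equivalent IV dose is F × D_ev.
D_iv = F × D_ev = 0.39 × 250 = 97.5 mg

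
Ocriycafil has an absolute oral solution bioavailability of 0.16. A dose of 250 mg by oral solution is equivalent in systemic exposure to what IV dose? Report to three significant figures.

Systemic exposure from an extravascular dose = F × D_ev, so the equivalent IV dose is F × D_ev.
D_iv = F × D_ev = 0.16 × 250 = 40 mg

D_iv = 40.0 mg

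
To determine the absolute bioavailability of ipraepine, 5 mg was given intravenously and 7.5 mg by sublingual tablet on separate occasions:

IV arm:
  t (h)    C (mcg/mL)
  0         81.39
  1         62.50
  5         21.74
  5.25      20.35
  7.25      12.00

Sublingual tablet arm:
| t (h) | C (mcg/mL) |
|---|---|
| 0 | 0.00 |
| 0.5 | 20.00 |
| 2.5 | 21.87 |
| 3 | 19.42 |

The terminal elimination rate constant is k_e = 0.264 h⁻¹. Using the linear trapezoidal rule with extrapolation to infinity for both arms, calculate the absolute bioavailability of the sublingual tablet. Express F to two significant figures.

Trapezoidal AUC_0→7.25 (IV):
  [0→1]: (81.39+62.50)/2 × 1 = 71.945
  [1→5]: (62.50+21.74)/2 × 4 = 168.48
  [5→5.25]: (21.74+20.35)/2 × 0.25 = 5.26125
  [5.25→7.25]: (20.35+12.00)/2 × 2 = 32.35
  Sum = 278.03625 mcg/mL·h
IV tail: 12.00/0.264 = 45.455; AUC_iv,0→∞ = 278.03625 + 45.455 = 323.49125 mcg/mL·h
Trapezoidal AUC_0→3 (sublingual tablet):
  [0→0.5]: (0.00+20.00)/2 × 0.5 = 5.0
  [0.5→2.5]: (20.00+21.87)/2 × 2 = 41.87
  [2.5→3]: (21.87+19.42)/2 × 0.5 = 10.3225
  Sum = 57.1925 mcg/mL·h
sublingual tablet tail: 19.42/0.264 = 73.561; AUC_ev,0→∞ = 57.1925 + 73.561 = 130.7535 mcg/mL·h
F = (AUC_ev/D_ev)/(AUC_iv/D_iv) = (130.7535/7.5)/(323.49125/5) = 17.4338/64.69825 = 0.2695

F = 0.27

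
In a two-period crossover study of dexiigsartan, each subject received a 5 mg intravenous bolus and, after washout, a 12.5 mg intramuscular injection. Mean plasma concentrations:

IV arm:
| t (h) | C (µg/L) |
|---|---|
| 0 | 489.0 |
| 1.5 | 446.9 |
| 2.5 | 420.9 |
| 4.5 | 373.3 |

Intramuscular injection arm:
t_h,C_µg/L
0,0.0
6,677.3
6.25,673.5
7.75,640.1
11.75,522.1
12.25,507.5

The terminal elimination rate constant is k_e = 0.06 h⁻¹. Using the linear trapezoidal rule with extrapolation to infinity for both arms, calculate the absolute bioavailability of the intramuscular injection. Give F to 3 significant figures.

F = 0.698

Trapezoidal AUC_0→4.5 (IV):
  [0→1.5]: (489.0+446.9)/2 × 1.5 = 701.925
  [1.5→2.5]: (446.9+420.9)/2 × 1 = 433.9
  [2.5→4.5]: (420.9+373.3)/2 × 2 = 794.2
  Sum = 1930.025 µg/L·h
IV tail: 373.3/0.06 = 6221.667; AUC_iv,0→∞ = 1930.025 + 6221.667 = 8151.692 µg/L·h
Trapezoidal AUC_0→12.25 (intramuscular injection):
  [0→6]: (0.0+677.3)/2 × 6 = 2031.9
  [6→6.25]: (677.3+673.5)/2 × 0.25 = 168.85
  [6.25→7.75]: (673.5+640.1)/2 × 1.5 = 985.2
  [7.75→11.75]: (640.1+522.1)/2 × 4 = 2324.4
  [11.75→12.25]: (522.1+507.5)/2 × 0.5 = 257.4
  Sum = 5767.75 µg/L·h
intramuscular injection tail: 507.5/0.06 = 8458.333; AUC_ev,0→∞ = 5767.75 + 8458.333 = 14226.083 µg/L·h
F = (AUC_ev/D_ev)/(AUC_iv/D_iv) = (14226.083/12.5)/(8151.692/5) = 1138.09/1630.3384 = 0.6981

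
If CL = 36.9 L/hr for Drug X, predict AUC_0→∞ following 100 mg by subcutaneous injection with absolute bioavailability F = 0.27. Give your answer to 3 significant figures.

AUC = 0.732 mg/L·hr

AUC_0→∞ = F × Dose / CL
        = 0.27 × 100 / 36.9 = 0.731707 mg/L·hr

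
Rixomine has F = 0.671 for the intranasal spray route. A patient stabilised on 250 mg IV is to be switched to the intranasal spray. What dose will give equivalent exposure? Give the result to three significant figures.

For equal systemic exposure: F × D_ev = D_iv
D_ev = D_iv / F = 250 / 0.671 = 372.578 mg

D_intranasal = 373 mg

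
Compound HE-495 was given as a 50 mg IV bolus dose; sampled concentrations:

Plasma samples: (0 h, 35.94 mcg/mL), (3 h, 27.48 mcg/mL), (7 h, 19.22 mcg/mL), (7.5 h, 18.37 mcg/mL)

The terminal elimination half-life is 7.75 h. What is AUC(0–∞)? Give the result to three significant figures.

AUC = 403 mcg/mL·h

Trapezoidal AUC_0→7.5:
  [0→3]: (35.94+27.48)/2 × 3 = 95.13
  [3→7]: (27.48+19.22)/2 × 4 = 93.4
  [7→7.5]: (19.22+18.37)/2 × 0.5 = 9.3975
  Sum = 197.9275 mcg/mL·h
k_e = ln2 / t½ = 0.693147 / 7.75 = 0.0894 h^-1
Extrapolated tail: C_last / k_e = 18.37 / 0.0894 = 205.481
AUC_0→∞ = 197.9275 + 205.481 = 403.4085 mcg/mL·h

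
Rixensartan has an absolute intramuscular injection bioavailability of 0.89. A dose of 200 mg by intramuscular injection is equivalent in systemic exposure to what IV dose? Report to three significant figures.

Systemic exposure from an extravascular dose = F × D_ev, so the equivalent IV dose is F × D_ev.
D_iv = F × D_ev = 0.89 × 200 = 178 mg

D_iv = 178 mg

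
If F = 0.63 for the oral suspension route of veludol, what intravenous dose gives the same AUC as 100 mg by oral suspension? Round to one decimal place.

D_iv = 63.0 mg

Systemic exposure from an extravascular dose = F × D_ev, so the equivalent IV dose is F × D_ev.
D_iv = F × D_ev = 0.63 × 100 = 63 mg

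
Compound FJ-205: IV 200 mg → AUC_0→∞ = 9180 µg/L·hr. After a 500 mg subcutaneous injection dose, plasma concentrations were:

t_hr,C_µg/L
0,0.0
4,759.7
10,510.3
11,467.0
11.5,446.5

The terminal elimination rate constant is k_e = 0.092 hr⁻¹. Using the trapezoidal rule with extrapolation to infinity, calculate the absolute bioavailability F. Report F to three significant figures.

Trapezoidal AUC_0→11.5 (subcutaneous injection):
  [0→4]: (0.0+759.7)/2 × 4 = 1519.4
  [4→10]: (759.7+510.3)/2 × 6 = 3810.0
  [10→11]: (510.3+467.0)/2 × 1 = 488.65
  [11→11.5]: (467.0+446.5)/2 × 0.5 = 228.375
  Sum = 6046.425 µg/L·hr
Tail: C_last/k_e = 446.5/0.092 = 4853.261
AUC_0→∞ (subcutaneous injection) = 6046.425 + 4853.261 = 10899.686 µg/L·hr
F = (AUC_ev/D_ev)/(AUC_iv/D_iv) = (10899.686/500)/(9180/200) = 21.799372/45.9 = 0.4749

F = 0.475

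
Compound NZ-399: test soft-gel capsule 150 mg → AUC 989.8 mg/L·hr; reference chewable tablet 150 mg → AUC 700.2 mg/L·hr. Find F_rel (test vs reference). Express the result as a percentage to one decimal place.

F_rel = (AUC_test/D_test) / (AUC_ref/D_ref)
      = (989.8/150) / (700.2/150)
      = 6.59867 / 4.668 = 1.4136 = 141.36%

F_rel = 141.4%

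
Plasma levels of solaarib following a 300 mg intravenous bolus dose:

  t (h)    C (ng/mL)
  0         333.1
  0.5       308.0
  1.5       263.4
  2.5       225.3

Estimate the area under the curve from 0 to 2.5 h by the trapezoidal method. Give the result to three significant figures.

Trapezoidal AUC_0→2.5:
  [0→0.5]: (333.1+308.0)/2 × 0.5 = 160.275
  [0.5→1.5]: (308.0+263.4)/2 × 1 = 285.7
  [1.5→2.5]: (263.4+225.3)/2 × 1 = 244.35
  Sum = 690.325 ng/mL·h

AUC = 690 ng/mL·h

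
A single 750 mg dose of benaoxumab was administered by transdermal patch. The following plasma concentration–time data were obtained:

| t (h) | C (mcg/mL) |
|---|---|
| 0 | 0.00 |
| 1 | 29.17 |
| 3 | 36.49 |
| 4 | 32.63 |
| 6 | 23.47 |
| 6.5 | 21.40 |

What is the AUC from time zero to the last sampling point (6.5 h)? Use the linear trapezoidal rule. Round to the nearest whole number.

AUC = 182 mcg/mL·h

Trapezoidal AUC_0→6.5:
  [0→1]: (0.00+29.17)/2 × 1 = 14.585
  [1→3]: (29.17+36.49)/2 × 2 = 65.66
  [3→4]: (36.49+32.63)/2 × 1 = 34.56
  [4→6]: (32.63+23.47)/2 × 2 = 56.1
  [6→6.5]: (23.47+21.40)/2 × 0.5 = 11.2175
  Sum = 182.1225 mcg/mL·h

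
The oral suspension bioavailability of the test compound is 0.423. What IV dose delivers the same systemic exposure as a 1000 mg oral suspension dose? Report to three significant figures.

D_iv = 423 mg

Systemic exposure from an extravascular dose = F × D_ev, so the equivalent IV dose is F × D_ev.
D_iv = F × D_ev = 0.423 × 1000 = 423 mg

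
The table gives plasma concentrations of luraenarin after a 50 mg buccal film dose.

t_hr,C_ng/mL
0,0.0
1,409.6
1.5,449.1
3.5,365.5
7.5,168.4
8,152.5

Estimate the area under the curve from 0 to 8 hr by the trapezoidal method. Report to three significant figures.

Trapezoidal AUC_0→8:
  [0→1]: (0.0+409.6)/2 × 1 = 204.8
  [1→1.5]: (409.6+449.1)/2 × 0.5 = 214.675
  [1.5→3.5]: (449.1+365.5)/2 × 2 = 814.6
  [3.5→7.5]: (365.5+168.4)/2 × 4 = 1067.8
  [7.5→8]: (168.4+152.5)/2 × 0.5 = 80.225
  Sum = 2382.1 ng/mL·hr

AUC = 2380 ng/mL·hr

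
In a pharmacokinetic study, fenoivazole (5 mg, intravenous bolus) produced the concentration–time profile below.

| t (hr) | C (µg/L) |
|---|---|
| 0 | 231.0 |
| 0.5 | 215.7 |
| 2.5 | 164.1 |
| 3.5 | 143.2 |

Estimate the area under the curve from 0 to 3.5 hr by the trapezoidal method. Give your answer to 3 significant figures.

Trapezoidal AUC_0→3.5:
  [0→0.5]: (231.0+215.7)/2 × 0.5 = 111.675
  [0.5→2.5]: (215.7+164.1)/2 × 2 = 379.8
  [2.5→3.5]: (164.1+143.2)/2 × 1 = 153.65
  Sum = 645.125 µg/L·hr

AUC = 645 µg/L·hr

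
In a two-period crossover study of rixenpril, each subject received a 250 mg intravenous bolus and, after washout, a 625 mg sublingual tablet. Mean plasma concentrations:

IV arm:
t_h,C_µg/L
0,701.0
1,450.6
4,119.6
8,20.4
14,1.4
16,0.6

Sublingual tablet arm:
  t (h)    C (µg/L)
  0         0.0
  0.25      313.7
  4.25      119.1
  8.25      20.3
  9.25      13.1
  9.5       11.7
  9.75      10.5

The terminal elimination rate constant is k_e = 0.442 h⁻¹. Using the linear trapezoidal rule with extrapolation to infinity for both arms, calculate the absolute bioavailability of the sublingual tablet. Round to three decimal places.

F = 0.276

Trapezoidal AUC_0→16 (IV):
  [0→1]: (701.0+450.6)/2 × 1 = 575.8
  [1→4]: (450.6+119.6)/2 × 3 = 855.3
  [4→8]: (119.6+20.4)/2 × 4 = 280.0
  [8→14]: (20.4+1.4)/2 × 6 = 65.4
  [14→16]: (1.4+0.6)/2 × 2 = 2.0
  Sum = 1778.5 µg/L·h
IV tail: 0.6/0.442 = 1.357; AUC_iv,0→∞ = 1778.5 + 1.357 = 1779.857 µg/L·h
Trapezoidal AUC_0→9.75 (sublingual tablet):
  [0→0.25]: (0.0+313.7)/2 × 0.25 = 39.2125
  [0.25→4.25]: (313.7+119.1)/2 × 4 = 865.6
  [4.25→8.25]: (119.1+20.3)/2 × 4 = 278.8
  [8.25→9.25]: (20.3+13.1)/2 × 1 = 16.7
  [9.25→9.5]: (13.1+11.7)/2 × 0.25 = 3.1
  [9.5→9.75]: (11.7+10.5)/2 × 0.25 = 2.775
  Sum = 1206.1875 µg/L·h
sublingual tablet tail: 10.5/0.442 = 23.756; AUC_ev,0→∞ = 1206.1875 + 23.756 = 1229.9435 µg/L·h
F = (AUC_ev/D_ev)/(AUC_iv/D_iv) = (1229.9435/625)/(1779.857/250) = 1.9679096/7.119428 = 0.2764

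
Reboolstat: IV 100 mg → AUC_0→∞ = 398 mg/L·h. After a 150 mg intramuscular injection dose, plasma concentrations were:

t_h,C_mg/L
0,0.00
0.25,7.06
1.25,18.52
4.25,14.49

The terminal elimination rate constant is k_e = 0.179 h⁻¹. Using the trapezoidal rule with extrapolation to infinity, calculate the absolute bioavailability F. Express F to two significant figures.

Trapezoidal AUC_0→4.25 (intramuscular injection):
  [0→0.25]: (0.00+7.06)/2 × 0.25 = 0.8825
  [0.25→1.25]: (7.06+18.52)/2 × 1 = 12.79
  [1.25→4.25]: (18.52+14.49)/2 × 3 = 49.515
  Sum = 63.1875 mg/L·h
Tail: C_last/k_e = 14.49/0.179 = 80.950
AUC_0→∞ (intramuscular injection) = 63.1875 + 80.950 = 144.1375 mg/L·h
F = (AUC_ev/D_ev)/(AUC_iv/D_iv) = (144.1375/150)/(398/100) = 0.960917/3.98 = 0.2414

F = 0.24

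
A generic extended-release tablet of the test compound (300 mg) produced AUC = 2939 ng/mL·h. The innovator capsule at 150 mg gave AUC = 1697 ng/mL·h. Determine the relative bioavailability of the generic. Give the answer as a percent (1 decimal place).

F_rel = 86.6%

F_rel = (AUC_test/D_test) / (AUC_ref/D_ref)
      = (2939/300) / (1697/150)
      = 9.79667 / 11.3133 = 0.8659 = 86.59%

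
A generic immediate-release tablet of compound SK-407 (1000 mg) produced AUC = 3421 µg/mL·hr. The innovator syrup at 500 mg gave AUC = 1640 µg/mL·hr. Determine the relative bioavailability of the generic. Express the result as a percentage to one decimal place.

F_rel = 104.3%

F_rel = (AUC_test/D_test) / (AUC_ref/D_ref)
      = (3421/1000) / (1640/500)
      = 3.421 / 3.28 = 1.0430 = 104.30%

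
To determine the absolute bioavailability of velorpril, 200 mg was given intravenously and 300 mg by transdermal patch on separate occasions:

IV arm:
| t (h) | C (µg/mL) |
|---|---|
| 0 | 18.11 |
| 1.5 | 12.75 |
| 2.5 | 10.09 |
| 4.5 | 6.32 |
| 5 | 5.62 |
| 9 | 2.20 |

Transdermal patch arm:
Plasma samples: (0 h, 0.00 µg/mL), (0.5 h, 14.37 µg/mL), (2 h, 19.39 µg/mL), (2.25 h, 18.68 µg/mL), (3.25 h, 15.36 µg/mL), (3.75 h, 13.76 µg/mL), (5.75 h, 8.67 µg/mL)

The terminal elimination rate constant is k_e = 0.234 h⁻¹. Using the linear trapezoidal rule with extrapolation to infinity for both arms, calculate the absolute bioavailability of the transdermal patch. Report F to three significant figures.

Trapezoidal AUC_0→9 (IV):
  [0→1.5]: (18.11+12.75)/2 × 1.5 = 23.145
  [1.5→2.5]: (12.75+10.09)/2 × 1 = 11.42
  [2.5→4.5]: (10.09+6.32)/2 × 2 = 16.41
  [4.5→5]: (6.32+5.62)/2 × 0.5 = 2.985
  [5→9]: (5.62+2.20)/2 × 4 = 15.64
  Sum = 69.6 µg/mL·h
IV tail: 2.20/0.234 = 9.402; AUC_iv,0→∞ = 69.6 + 9.402 = 79.002 µg/mL·h
Trapezoidal AUC_0→5.75 (transdermal patch):
  [0→0.5]: (0.00+14.37)/2 × 0.5 = 3.5925
  [0.5→2]: (14.37+19.39)/2 × 1.5 = 25.32
  [2→2.25]: (19.39+18.68)/2 × 0.25 = 4.75875
  [2.25→3.25]: (18.68+15.36)/2 × 1 = 17.02
  [3.25→3.75]: (15.36+13.76)/2 × 0.5 = 7.28
  [3.75→5.75]: (13.76+8.67)/2 × 2 = 22.43
  Sum = 80.40125 µg/mL·h
transdermal patch tail: 8.67/0.234 = 37.051; AUC_ev,0→∞ = 80.40125 + 37.051 = 117.45225 µg/mL·h
F = (AUC_ev/D_ev)/(AUC_iv/D_iv) = (117.45225/300)/(79.002/200) = 0.3915075/0.39501 = 0.9911

F = 0.991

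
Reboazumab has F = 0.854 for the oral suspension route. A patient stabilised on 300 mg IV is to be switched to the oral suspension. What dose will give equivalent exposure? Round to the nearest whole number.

D_oral = 351 mg

For equal systemic exposure: F × D_ev = D_iv
D_ev = D_iv / F = 300 / 0.854 = 351.288 mg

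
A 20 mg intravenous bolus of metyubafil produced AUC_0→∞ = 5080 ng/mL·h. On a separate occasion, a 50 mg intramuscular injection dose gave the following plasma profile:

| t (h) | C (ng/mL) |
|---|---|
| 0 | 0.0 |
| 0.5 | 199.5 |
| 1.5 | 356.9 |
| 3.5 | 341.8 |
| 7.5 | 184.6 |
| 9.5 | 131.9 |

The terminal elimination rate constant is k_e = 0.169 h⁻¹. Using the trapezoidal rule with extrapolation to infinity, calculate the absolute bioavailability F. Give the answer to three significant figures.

Trapezoidal AUC_0→9.5 (intramuscular injection):
  [0→0.5]: (0.0+199.5)/2 × 0.5 = 49.875
  [0.5→1.5]: (199.5+356.9)/2 × 1 = 278.2
  [1.5→3.5]: (356.9+341.8)/2 × 2 = 698.7
  [3.5→7.5]: (341.8+184.6)/2 × 4 = 1052.8
  [7.5→9.5]: (184.6+131.9)/2 × 2 = 316.5
  Sum = 2396.075 ng/mL·h
Tail: C_last/k_e = 131.9/0.169 = 780.473
AUC_0→∞ (intramuscular injection) = 2396.075 + 780.473 = 3176.548 ng/mL·h
F = (AUC_ev/D_ev)/(AUC_iv/D_iv) = (3176.548/50)/(5080/20) = 63.53096/254 = 0.2501

F = 0.250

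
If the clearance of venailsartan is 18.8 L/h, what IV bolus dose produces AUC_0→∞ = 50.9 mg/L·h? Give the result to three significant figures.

Dose_iv = CL × AUC_0→∞
     = 18.8 × 50.9 = 956.92 mg

Dose = 957 mg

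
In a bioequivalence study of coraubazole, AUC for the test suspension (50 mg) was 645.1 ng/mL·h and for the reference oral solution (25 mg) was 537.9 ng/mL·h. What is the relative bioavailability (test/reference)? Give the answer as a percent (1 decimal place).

F_rel = 60.0%

F_rel = (AUC_test/D_test) / (AUC_ref/D_ref)
      = (645.1/50) / (537.9/25)
      = 12.902 / 21.516 = 0.5996 = 59.96%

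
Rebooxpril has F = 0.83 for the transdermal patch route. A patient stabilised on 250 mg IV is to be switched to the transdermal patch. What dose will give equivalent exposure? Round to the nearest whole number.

For equal systemic exposure: F × D_ev = D_iv
D_ev = D_iv / F = 250 / 0.83 = 301.205 mg

D_transdermal = 301 mg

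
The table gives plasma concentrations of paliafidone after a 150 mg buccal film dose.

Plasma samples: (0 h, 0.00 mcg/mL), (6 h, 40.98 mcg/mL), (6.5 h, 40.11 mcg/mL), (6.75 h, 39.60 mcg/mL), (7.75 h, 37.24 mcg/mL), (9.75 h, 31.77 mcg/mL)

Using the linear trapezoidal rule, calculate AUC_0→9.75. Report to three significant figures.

Trapezoidal AUC_0→9.75:
  [0→6]: (0.00+40.98)/2 × 6 = 122.94
  [6→6.5]: (40.98+40.11)/2 × 0.5 = 20.2725
  [6.5→6.75]: (40.11+39.60)/2 × 0.25 = 9.96375
  [6.75→7.75]: (39.60+37.24)/2 × 1 = 38.42
  [7.75→9.75]: (37.24+31.77)/2 × 2 = 69.01
  Sum = 260.60625 mcg/mL·h

AUC = 261 mcg/mL·h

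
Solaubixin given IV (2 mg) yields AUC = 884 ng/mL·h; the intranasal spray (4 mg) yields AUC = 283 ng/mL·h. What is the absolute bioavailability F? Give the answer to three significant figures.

F = 0.160

F = (AUC_ev / D_ev) / (AUC_iv / D_iv)
  = (283/4) / (884/2)
  = 70.75 / 442 = 0.1601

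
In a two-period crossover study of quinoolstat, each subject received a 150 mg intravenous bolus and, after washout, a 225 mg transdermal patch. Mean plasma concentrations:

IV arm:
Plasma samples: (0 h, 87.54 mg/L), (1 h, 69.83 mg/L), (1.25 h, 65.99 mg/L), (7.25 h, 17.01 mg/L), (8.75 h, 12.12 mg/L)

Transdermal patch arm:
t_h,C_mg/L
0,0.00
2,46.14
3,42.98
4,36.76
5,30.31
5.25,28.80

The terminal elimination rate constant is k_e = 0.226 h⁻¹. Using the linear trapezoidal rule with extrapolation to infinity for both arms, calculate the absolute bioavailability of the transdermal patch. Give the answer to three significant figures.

F = 0.474

Trapezoidal AUC_0→8.75 (IV):
  [0→1]: (87.54+69.83)/2 × 1 = 78.685
  [1→1.25]: (69.83+65.99)/2 × 0.25 = 16.9775
  [1.25→7.25]: (65.99+17.01)/2 × 6 = 249.0
  [7.25→8.75]: (17.01+12.12)/2 × 1.5 = 21.8475
  Sum = 366.51 mg/L·h
IV tail: 12.12/0.226 = 53.628; AUC_iv,0→∞ = 366.51 + 53.628 = 420.138 mg/L·h
Trapezoidal AUC_0→5.25 (transdermal patch):
  [0→2]: (0.00+46.14)/2 × 2 = 46.14
  [2→3]: (46.14+42.98)/2 × 1 = 44.56
  [3→4]: (42.98+36.76)/2 × 1 = 39.87
  [4→5]: (36.76+30.31)/2 × 1 = 33.535
  [5→5.25]: (30.31+28.80)/2 × 0.25 = 7.38875
  Sum = 171.49375 mg/L·h
transdermal patch tail: 28.80/0.226 = 127.434; AUC_ev,0→∞ = 171.49375 + 127.434 = 298.92775 mg/L·h
F = (AUC_ev/D_ev)/(AUC_iv/D_iv) = (298.92775/225)/(420.138/150) = 1.32857/2.80092 = 0.4743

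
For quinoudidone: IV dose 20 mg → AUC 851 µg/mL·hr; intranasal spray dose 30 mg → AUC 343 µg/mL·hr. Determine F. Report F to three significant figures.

F = (AUC_ev / D_ev) / (AUC_iv / D_iv)
  = (343/30) / (851/20)
  = 11.4333 / 42.55 = 0.2687

F = 0.269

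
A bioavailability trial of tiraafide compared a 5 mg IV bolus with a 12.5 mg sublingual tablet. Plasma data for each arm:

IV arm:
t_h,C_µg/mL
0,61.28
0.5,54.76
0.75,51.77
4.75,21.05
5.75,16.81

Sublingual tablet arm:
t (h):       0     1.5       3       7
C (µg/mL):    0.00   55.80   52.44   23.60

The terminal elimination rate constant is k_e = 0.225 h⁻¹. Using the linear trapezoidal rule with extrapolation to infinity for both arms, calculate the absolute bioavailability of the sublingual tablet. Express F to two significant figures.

F = 0.54

Trapezoidal AUC_0→5.75 (IV):
  [0→0.5]: (61.28+54.76)/2 × 0.5 = 29.01
  [0.5→0.75]: (54.76+51.77)/2 × 0.25 = 13.31625
  [0.75→4.75]: (51.77+21.05)/2 × 4 = 145.64
  [4.75→5.75]: (21.05+16.81)/2 × 1 = 18.93
  Sum = 206.89625 µg/mL·h
IV tail: 16.81/0.225 = 74.711; AUC_iv,0→∞ = 206.89625 + 74.711 = 281.60725 µg/mL·h
Trapezoidal AUC_0→7 (sublingual tablet):
  [0→1.5]: (0.00+55.80)/2 × 1.5 = 41.85
  [1.5→3]: (55.80+52.44)/2 × 1.5 = 81.18
  [3→7]: (52.44+23.60)/2 × 4 = 152.08
  Sum = 275.11 µg/mL·h
sublingual tablet tail: 23.60/0.225 = 104.889; AUC_ev,0→∞ = 275.11 + 104.889 = 379.999 µg/mL·h
F = (AUC_ev/D_ev)/(AUC_iv/D_iv) = (379.999/12.5)/(281.60725/5) = 30.39992/56.32145 = 0.5398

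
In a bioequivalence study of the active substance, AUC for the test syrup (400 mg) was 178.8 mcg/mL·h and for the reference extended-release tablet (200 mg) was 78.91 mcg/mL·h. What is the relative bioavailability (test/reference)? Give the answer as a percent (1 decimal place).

F_rel = 113.3%

F_rel = (AUC_test/D_test) / (AUC_ref/D_ref)
      = (178.8/400) / (78.91/200)
      = 0.447 / 0.39455 = 1.1329 = 113.29%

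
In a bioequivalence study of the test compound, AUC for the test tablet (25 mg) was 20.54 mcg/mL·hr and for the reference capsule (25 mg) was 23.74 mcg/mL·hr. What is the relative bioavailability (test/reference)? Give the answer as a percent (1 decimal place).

F_rel = (AUC_test/D_test) / (AUC_ref/D_ref)
      = (20.54/25) / (23.74/25)
      = 0.8216 / 0.9496 = 0.8652 = 86.52%

F_rel = 86.5%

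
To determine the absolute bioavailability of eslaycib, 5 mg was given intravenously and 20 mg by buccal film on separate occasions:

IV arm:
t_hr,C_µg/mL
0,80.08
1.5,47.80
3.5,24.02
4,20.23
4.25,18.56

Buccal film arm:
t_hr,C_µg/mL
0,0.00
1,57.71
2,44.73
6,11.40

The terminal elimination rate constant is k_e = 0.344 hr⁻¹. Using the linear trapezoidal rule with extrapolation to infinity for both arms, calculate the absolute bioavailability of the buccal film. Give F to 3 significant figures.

F = 0.237

Trapezoidal AUC_0→4.25 (IV):
  [0→1.5]: (80.08+47.80)/2 × 1.5 = 95.91
  [1.5→3.5]: (47.80+24.02)/2 × 2 = 71.82
  [3.5→4]: (24.02+20.23)/2 × 0.5 = 11.0625
  [4→4.25]: (20.23+18.56)/2 × 0.25 = 4.84875
  Sum = 183.64125 µg/mL·hr
IV tail: 18.56/0.344 = 53.953; AUC_iv,0→∞ = 183.64125 + 53.953 = 237.59425 µg/mL·hr
Trapezoidal AUC_0→6 (buccal film):
  [0→1]: (0.00+57.71)/2 × 1 = 28.855
  [1→2]: (57.71+44.73)/2 × 1 = 51.22
  [2→6]: (44.73+11.40)/2 × 4 = 112.26
  Sum = 192.335 µg/mL·hr
buccal film tail: 11.40/0.344 = 33.140; AUC_ev,0→∞ = 192.335 + 33.140 = 225.475 µg/mL·hr
F = (AUC_ev/D_ev)/(AUC_iv/D_iv) = (225.475/20)/(237.59425/5) = 11.27375/47.51885 = 0.2372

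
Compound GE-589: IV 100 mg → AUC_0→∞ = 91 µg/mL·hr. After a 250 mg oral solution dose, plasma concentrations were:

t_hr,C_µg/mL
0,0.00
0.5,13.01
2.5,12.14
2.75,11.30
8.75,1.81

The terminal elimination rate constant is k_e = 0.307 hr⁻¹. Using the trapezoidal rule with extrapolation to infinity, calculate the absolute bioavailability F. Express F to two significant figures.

F = 0.34

Trapezoidal AUC_0→8.75 (oral solution):
  [0→0.5]: (0.00+13.01)/2 × 0.5 = 3.2525
  [0.5→2.5]: (13.01+12.14)/2 × 2 = 25.15
  [2.5→2.75]: (12.14+11.30)/2 × 0.25 = 2.93
  [2.75→8.75]: (11.30+1.81)/2 × 6 = 39.33
  Sum = 70.6625 µg/mL·hr
Tail: C_last/k_e = 1.81/0.307 = 5.896
AUC_0→∞ (oral solution) = 70.6625 + 5.896 = 76.5585 µg/mL·hr
F = (AUC_ev/D_ev)/(AUC_iv/D_iv) = (76.5585/250)/(91/100) = 0.306234/0.91 = 0.3365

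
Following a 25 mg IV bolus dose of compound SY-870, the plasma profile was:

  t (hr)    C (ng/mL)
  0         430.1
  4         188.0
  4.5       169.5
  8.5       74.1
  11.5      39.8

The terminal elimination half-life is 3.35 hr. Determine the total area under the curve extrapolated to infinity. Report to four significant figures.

Trapezoidal AUC_0→11.5:
  [0→4]: (430.1+188.0)/2 × 4 = 1236.2
  [4→4.5]: (188.0+169.5)/2 × 0.5 = 89.375
  [4.5→8.5]: (169.5+74.1)/2 × 4 = 487.2
  [8.5→11.5]: (74.1+39.8)/2 × 3 = 170.85
  Sum = 1983.625 ng/mL·hr
k_e = ln2 / t½ = 0.693147 / 3.35 = 0.2069 hr^-1
Extrapolated tail: C_last / k_e = 39.8 / 0.2069 = 192.363
AUC_0→∞ = 1983.625 + 192.363 = 2175.988 ng/mL·hr

AUC = 2176 ng/mL·hr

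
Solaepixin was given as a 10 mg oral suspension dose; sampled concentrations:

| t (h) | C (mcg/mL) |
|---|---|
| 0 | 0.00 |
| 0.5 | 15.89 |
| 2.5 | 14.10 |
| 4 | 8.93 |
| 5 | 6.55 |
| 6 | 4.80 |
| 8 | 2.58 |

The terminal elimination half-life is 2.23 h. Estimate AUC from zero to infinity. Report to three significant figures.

AUC = 80.3 mcg/mL·h

Trapezoidal AUC_0→8:
  [0→0.5]: (0.00+15.89)/2 × 0.5 = 3.9725
  [0.5→2.5]: (15.89+14.10)/2 × 2 = 29.99
  [2.5→4]: (14.10+8.93)/2 × 1.5 = 17.2725
  [4→5]: (8.93+6.55)/2 × 1 = 7.74
  [5→6]: (6.55+4.80)/2 × 1 = 5.675
  [6→8]: (4.80+2.58)/2 × 2 = 7.38
  Sum = 72.03 mcg/mL·h
k_e = ln2 / t½ = 0.693147 / 2.23 = 0.3108 h^-1
Extrapolated tail: C_last / k_e = 2.58 / 0.3108 = 8.301
AUC_0→∞ = 72.03 + 8.301 = 80.331 mcg/mL·h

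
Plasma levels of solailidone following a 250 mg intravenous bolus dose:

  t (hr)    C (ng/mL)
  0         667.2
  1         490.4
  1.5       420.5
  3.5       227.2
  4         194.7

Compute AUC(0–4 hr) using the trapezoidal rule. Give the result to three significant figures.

AUC = 1560 ng/mL·hr

Trapezoidal AUC_0→4:
  [0→1]: (667.2+490.4)/2 × 1 = 578.8
  [1→1.5]: (490.4+420.5)/2 × 0.5 = 227.725
  [1.5→3.5]: (420.5+227.2)/2 × 2 = 647.7
  [3.5→4]: (227.2+194.7)/2 × 0.5 = 105.475
  Sum = 1559.7 ng/mL·hr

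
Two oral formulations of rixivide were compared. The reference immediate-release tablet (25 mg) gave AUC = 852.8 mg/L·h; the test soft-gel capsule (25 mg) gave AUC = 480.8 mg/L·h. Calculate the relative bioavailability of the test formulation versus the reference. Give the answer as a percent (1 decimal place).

F_rel = 56.4%

F_rel = (AUC_test/D_test) / (AUC_ref/D_ref)
      = (480.8/25) / (852.8/25)
      = 19.232 / 34.112 = 0.5638 = 56.38%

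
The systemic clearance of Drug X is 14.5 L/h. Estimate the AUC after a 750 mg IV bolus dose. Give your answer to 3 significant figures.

AUC = 51.7 mg/L·h

AUC_0→∞ = Dose_iv / CL
        = 750 / 14.5 = 51.7241 mg/L·h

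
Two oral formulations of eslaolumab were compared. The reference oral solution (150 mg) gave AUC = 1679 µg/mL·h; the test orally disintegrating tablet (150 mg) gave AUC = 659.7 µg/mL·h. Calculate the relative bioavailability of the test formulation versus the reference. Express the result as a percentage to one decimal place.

F_rel = (AUC_test/D_test) / (AUC_ref/D_ref)
      = (659.7/150) / (1679/150)
      = 4.398 / 11.1933 = 0.3929 = 39.29%

F_rel = 39.3%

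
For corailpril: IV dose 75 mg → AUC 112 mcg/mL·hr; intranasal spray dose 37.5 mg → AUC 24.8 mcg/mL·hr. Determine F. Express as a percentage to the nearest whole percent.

F = 44%

F = (AUC_ev / D_ev) / (AUC_iv / D_iv)
  = (24.8/37.5) / (112/75)
  = 0.661333 / 1.49333 = 0.4429
  = 44.29%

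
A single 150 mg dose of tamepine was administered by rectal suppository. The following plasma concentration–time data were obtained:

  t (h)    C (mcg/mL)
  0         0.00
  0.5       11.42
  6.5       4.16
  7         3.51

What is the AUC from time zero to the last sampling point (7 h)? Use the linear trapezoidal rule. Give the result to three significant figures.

AUC = 51.5 mcg/mL·h

Trapezoidal AUC_0→7:
  [0→0.5]: (0.00+11.42)/2 × 0.5 = 2.855
  [0.5→6.5]: (11.42+4.16)/2 × 6 = 46.74
  [6.5→7]: (4.16+3.51)/2 × 0.5 = 1.9175
  Sum = 51.5125 mcg/mL·h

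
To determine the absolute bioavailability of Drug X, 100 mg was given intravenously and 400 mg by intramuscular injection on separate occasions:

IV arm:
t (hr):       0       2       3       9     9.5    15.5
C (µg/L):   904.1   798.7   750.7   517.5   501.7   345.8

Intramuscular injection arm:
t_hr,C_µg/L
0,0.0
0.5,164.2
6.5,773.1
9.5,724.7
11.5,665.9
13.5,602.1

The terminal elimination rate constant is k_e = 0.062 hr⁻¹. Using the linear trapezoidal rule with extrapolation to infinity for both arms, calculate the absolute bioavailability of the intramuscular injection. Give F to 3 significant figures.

F = 0.298

Trapezoidal AUC_0→15.5 (IV):
  [0→2]: (904.1+798.7)/2 × 2 = 1702.8
  [2→3]: (798.7+750.7)/2 × 1 = 774.7
  [3→9]: (750.7+517.5)/2 × 6 = 3804.6
  [9→9.5]: (517.5+501.7)/2 × 0.5 = 254.8
  [9.5→15.5]: (501.7+345.8)/2 × 6 = 2542.5
  Sum = 9079.4 µg/L·hr
IV tail: 345.8/0.062 = 5577.419; AUC_iv,0→∞ = 9079.4 + 5577.419 = 14656.819 µg/L·hr
Trapezoidal AUC_0→13.5 (intramuscular injection):
  [0→0.5]: (0.0+164.2)/2 × 0.5 = 41.05
  [0.5→6.5]: (164.2+773.1)/2 × 6 = 2811.9
  [6.5→9.5]: (773.1+724.7)/2 × 3 = 2246.7
  [9.5→11.5]: (724.7+665.9)/2 × 2 = 1390.6
  [11.5→13.5]: (665.9+602.1)/2 × 2 = 1268.0
  Sum = 7758.25 µg/L·hr
intramuscular injection tail: 602.1/0.062 = 9711.290; AUC_ev,0→∞ = 7758.25 + 9711.290 = 17469.54 µg/L·hr
F = (AUC_ev/D_ev)/(AUC_iv/D_iv) = (17469.54/400)/(14656.819/100) = 43.67385/146.56819 = 0.2980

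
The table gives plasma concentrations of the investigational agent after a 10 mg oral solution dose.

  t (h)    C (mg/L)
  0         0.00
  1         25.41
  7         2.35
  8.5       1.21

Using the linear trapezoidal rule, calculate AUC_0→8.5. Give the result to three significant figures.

AUC = 98.7 mg/L·h

Trapezoidal AUC_0→8.5:
  [0→1]: (0.00+25.41)/2 × 1 = 12.705
  [1→7]: (25.41+2.35)/2 × 6 = 83.28
  [7→8.5]: (2.35+1.21)/2 × 1.5 = 2.67
  Sum = 98.655 mg/L·h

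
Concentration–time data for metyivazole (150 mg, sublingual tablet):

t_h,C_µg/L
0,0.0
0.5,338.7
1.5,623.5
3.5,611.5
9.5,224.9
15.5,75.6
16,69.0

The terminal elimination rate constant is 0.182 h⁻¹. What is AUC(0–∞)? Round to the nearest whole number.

AUC = 5627 µg/L·h

Trapezoidal AUC_0→16:
  [0→0.5]: (0.0+338.7)/2 × 0.5 = 84.675
  [0.5→1.5]: (338.7+623.5)/2 × 1 = 481.1
  [1.5→3.5]: (623.5+611.5)/2 × 2 = 1235.0
  [3.5→9.5]: (611.5+224.9)/2 × 6 = 2509.2
  [9.5→15.5]: (224.9+75.6)/2 × 6 = 901.5
  [15.5→16]: (75.6+69.0)/2 × 0.5 = 36.15
  Sum = 5247.625 µg/L·h
Extrapolated tail: C_last / k_e = 69.0 / 0.182 = 379.121
AUC_0→∞ = 5247.625 + 379.121 = 5626.746 µg/L·h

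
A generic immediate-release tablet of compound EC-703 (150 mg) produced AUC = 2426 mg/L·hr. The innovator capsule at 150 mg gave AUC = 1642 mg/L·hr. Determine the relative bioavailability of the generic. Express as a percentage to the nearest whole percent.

F_rel = (AUC_test/D_test) / (AUC_ref/D_ref)
      = (2426/150) / (1642/150)
      = 16.1733 / 10.9467 = 1.4775 = 147.75%

F_rel = 148%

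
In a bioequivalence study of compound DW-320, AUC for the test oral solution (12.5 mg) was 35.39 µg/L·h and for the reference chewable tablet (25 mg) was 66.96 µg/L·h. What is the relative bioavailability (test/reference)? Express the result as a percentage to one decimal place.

F_rel = 105.7%

F_rel = (AUC_test/D_test) / (AUC_ref/D_ref)
      = (35.39/12.5) / (66.96/25)
      = 2.8312 / 2.6784 = 1.0570 = 105.70%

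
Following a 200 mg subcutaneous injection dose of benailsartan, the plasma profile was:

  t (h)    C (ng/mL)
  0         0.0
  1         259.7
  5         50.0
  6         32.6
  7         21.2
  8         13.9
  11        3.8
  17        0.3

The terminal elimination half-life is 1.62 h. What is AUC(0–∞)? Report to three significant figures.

AUC = 875 ng/mL·h

Trapezoidal AUC_0→17:
  [0→1]: (0.0+259.7)/2 × 1 = 129.85
  [1→5]: (259.7+50.0)/2 × 4 = 619.4
  [5→6]: (50.0+32.6)/2 × 1 = 41.3
  [6→7]: (32.6+21.2)/2 × 1 = 26.9
  [7→8]: (21.2+13.9)/2 × 1 = 17.55
  [8→11]: (13.9+3.8)/2 × 3 = 26.55
  [11→17]: (3.8+0.3)/2 × 6 = 12.3
  Sum = 873.85 ng/mL·h
k_e = ln2 / t½ = 0.693147 / 1.62 = 0.4279 h^-1
Extrapolated tail: C_last / k_e = 0.3 / 0.4279 = 0.701
AUC_0→∞ = 873.85 + 0.701 = 874.551 ng/mL·h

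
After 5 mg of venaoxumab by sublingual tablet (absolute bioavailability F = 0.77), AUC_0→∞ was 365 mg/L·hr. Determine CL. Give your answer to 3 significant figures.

CL = 0.0105 L/hr

CL = F × Dose / AUC_0→∞
   = 0.77 × 5 / 365 = 0.0105479 L/hr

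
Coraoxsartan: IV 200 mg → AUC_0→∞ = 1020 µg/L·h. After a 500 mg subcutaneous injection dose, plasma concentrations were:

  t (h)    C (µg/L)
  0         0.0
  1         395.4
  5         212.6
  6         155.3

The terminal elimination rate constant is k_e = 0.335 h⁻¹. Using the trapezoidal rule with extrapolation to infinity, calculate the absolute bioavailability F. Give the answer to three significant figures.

Trapezoidal AUC_0→6 (subcutaneous injection):
  [0→1]: (0.0+395.4)/2 × 1 = 197.7
  [1→5]: (395.4+212.6)/2 × 4 = 1216.0
  [5→6]: (212.6+155.3)/2 × 1 = 183.95
  Sum = 1597.65 µg/L·h
Tail: C_last/k_e = 155.3/0.335 = 463.582
AUC_0→∞ (subcutaneous injection) = 1597.65 + 463.582 = 2061.232 µg/L·h
F = (AUC_ev/D_ev)/(AUC_iv/D_iv) = (2061.232/500)/(1020/200) = 4.122464/5.1 = 0.8083

F = 0.808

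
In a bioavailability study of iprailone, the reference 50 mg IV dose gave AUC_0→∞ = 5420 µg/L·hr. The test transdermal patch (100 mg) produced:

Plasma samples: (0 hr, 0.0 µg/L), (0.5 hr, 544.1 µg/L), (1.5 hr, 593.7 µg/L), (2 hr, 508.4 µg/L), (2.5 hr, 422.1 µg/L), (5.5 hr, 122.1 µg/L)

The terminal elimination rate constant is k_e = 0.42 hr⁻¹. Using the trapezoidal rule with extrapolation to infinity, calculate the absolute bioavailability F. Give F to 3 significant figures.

Trapezoidal AUC_0→5.5 (transdermal patch):
  [0→0.5]: (0.0+544.1)/2 × 0.5 = 136.025
  [0.5→1.5]: (544.1+593.7)/2 × 1 = 568.9
  [1.5→2]: (593.7+508.4)/2 × 0.5 = 275.525
  [2→2.5]: (508.4+422.1)/2 × 0.5 = 232.625
  [2.5→5.5]: (422.1+122.1)/2 × 3 = 816.3
  Sum = 2029.375 µg/L·hr
Tail: C_last/k_e = 122.1/0.42 = 290.714
AUC_0→∞ (transdermal patch) = 2029.375 + 290.714 = 2320.089 µg/L·hr
F = (AUC_ev/D_ev)/(AUC_iv/D_iv) = (2320.089/100)/(5420/50) = 23.20089/108.4 = 0.2140

F = 0.214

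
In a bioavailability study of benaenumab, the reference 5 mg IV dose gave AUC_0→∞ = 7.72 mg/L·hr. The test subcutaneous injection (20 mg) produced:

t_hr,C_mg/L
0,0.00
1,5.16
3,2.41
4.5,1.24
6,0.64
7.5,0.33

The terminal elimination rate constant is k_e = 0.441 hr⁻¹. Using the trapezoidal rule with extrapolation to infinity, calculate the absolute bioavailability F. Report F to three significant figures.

F = 0.511

Trapezoidal AUC_0→7.5 (subcutaneous injection):
  [0→1]: (0.00+5.16)/2 × 1 = 2.58
  [1→3]: (5.16+2.41)/2 × 2 = 7.57
  [3→4.5]: (2.41+1.24)/2 × 1.5 = 2.7375
  [4.5→6]: (1.24+0.64)/2 × 1.5 = 1.41
  [6→7.5]: (0.64+0.33)/2 × 1.5 = 0.7275
  Sum = 15.025 mg/L·hr
Tail: C_last/k_e = 0.33/0.441 = 0.748
AUC_0→∞ (subcutaneous injection) = 15.025 + 0.748 = 15.773 mg/L·hr
F = (AUC_ev/D_ev)/(AUC_iv/D_iv) = (15.773/20)/(7.72/5) = 0.78865/1.544 = 0.5108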